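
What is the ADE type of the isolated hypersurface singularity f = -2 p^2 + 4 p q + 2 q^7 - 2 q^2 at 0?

The Hessian of f at 0 has rank 1. Corank 1: A-series; mu = 6 gives A_6.

A_6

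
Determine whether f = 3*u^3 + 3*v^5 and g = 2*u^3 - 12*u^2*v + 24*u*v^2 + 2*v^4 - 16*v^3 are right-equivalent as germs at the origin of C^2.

No.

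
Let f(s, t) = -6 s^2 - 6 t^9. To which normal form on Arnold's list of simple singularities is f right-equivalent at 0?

A8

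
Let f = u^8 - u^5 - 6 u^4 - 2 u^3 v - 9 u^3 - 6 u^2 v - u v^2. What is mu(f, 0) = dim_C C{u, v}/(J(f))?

The Hessian of f at 0 is [[0, 0], [0, 0]] with rank 0, so corank 2. A Groebner basis of the Jacobian ideal J(f) in C{u,v} is {u^2*v^2 + 3*u*v^2 + v^3, -863*u^2*v/8 + 243*u^2 + u*v^3 - 54*u*v^2 + 651*u*v/8 - 9*v^3 + v^2/8, 1779*u^2*v/2 - 2187*u^2 + 378*u*v^2 - 1467*u*v/2 + v^4 + 54*v^3 - 3*v^2/2, u^3 + 3*u^2 + u*v}; counting standard monomials gives mu = 9. Corank 2; j^3 = -u*(3*u + v)^2 has shape L^2 M (L != M), so D-series; mu = 9 gives D_9.

9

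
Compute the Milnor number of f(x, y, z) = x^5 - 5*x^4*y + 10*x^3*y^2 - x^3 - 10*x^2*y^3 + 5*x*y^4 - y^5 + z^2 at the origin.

The Hessian of f at 0 is [[0, 0, 0], [0, 0, 0], [0, 0, 2]] with rank 1, so corank 2. A Groebner basis of the Jacobian ideal J(f) in C{x,y,z} is {y^5, x*y^3 - y^4/4, x^2, z}; counting standard monomials gives mu = 8. Corank 2; j^3 = -x^3 is a perfect cube, so E-series; the 5-jet and mu = 8 give E_8.

8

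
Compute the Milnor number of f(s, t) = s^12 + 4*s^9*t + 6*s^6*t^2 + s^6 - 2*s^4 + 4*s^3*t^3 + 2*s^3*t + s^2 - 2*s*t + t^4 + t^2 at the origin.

The Hessian of f at 0 is [[2, -2], [-2, 2]] with rank 1, so corank 1. A Groebner basis of the Jacobian ideal J(f) in C{s,t} is {t^3, s - t}; counting standard monomials gives mu = 3. Corank 1: A-series; mu = 3 gives A_3.

3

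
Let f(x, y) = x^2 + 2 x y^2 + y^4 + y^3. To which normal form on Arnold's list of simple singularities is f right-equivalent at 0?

The Hessian of f at 0 has rank 1. Corank 1: A-series; mu = 2 gives A_2.

A_2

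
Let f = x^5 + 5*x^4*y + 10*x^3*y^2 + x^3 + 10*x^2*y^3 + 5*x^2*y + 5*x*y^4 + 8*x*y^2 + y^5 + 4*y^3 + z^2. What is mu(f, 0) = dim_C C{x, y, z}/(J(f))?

The Hessian of f at 0 is [[0, 0, 0], [0, 0, 0], [0, 0, 2]] with rank 1, so corank 2. A Groebner basis of the Jacobian ideal J(f) in C{x,y,z} is {x*y/5 + y^4 + 2*y^2/5, x*y^2 + 2*y^3, x^2 + 3*x*y + 2*y^2, z}; counting standard monomials gives mu = 6. Corank 2; j^3 = (x + y)*(x + 2*y)^2 has shape L^2 M (L != M), so D-series; mu = 6 gives D_6.

6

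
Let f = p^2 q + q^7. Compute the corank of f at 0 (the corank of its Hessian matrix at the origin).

2

The Hessian at 0 is [[0, 0], [0, 0]] of rank 0; hence corank 2.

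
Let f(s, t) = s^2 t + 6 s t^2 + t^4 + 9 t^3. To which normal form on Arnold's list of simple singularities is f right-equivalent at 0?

D5

The Hessian of f at 0 has rank 0. Corank 2; j^3 = t*(s + 3*t)^2 has shape L^2 M (L != M), so D-series; mu = 5 gives D_5.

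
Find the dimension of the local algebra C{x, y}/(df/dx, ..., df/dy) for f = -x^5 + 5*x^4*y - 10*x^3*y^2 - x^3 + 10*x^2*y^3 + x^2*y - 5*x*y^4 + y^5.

6

The Hessian of f at 0 has rank 0. Corank 2; j^3 = -x^2*(x - y) has shape L^2 M (L != M), so D-series; mu = 6 gives D_6.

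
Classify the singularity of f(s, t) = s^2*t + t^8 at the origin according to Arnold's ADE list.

D_{9}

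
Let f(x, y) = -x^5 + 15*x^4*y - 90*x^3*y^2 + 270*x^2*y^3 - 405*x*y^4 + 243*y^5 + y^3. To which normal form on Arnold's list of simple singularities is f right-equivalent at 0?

E8

The Hessian of f at 0 is [[0, 0], [0, 0]] with rank 0, so corank 2. A Groebner basis of the Jacobian ideal J(f) in C{x,y} is {x^4 - 12*x^3*y, y^2}; counting standard monomials gives mu = 8. Corank 2; j^3 = y^3 is a perfect cube, so E-series; the 5-jet and mu = 8 give E_8.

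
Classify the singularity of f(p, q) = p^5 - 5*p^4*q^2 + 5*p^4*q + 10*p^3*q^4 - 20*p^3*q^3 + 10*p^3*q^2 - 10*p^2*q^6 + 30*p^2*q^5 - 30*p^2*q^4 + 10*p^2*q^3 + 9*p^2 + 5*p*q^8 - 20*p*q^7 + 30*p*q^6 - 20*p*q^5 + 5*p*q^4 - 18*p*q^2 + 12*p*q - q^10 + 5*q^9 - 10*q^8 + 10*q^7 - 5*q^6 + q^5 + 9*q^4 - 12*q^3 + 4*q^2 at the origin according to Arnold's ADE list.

The Hessian of f at 0 has rank 1. Corank 1: A-series; mu = 4 gives A_4.

A_{4}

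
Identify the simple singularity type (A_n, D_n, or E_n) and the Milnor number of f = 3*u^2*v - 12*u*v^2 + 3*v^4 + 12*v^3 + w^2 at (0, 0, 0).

The Hessian of f at 0 has rank 1. Corank 2; j^3 = 3*v*(u - 2*v)^2 has shape L^2 M (L != M), so D-series; mu = 5 gives D_5.

Type D5, Milnor number mu = 5.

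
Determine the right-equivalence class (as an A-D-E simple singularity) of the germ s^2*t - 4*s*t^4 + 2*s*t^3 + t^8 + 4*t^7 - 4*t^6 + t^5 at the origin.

The Hessian of f at 0 has rank 0. Corank 2; j^3 = s^2*t has shape L^2 M (L != M), so D-series; mu = 9 gives D_9.

D9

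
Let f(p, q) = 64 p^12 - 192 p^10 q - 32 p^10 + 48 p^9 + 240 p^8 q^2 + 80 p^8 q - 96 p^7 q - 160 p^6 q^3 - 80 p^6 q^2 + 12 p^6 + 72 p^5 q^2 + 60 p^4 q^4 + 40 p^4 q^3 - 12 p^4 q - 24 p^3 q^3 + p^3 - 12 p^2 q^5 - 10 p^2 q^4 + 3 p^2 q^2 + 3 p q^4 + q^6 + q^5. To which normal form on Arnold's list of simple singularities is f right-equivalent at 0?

E_{8}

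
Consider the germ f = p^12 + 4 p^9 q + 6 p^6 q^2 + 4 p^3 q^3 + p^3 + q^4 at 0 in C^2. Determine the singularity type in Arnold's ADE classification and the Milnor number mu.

Type E_{6}, Milnor number mu = 6.

The Hessian of f at 0 has rank 0. Corank 2; j^3 = p^3 is a perfect cube, so E-series; the 4-jet and mu = 6 give E_6.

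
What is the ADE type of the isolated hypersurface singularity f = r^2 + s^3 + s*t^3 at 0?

E7

The Hessian of f at 0 has rank 1. Corank 2; j^3 = s^3 is a perfect cube, so E-series; the 4-jet and mu = 7 give E_7.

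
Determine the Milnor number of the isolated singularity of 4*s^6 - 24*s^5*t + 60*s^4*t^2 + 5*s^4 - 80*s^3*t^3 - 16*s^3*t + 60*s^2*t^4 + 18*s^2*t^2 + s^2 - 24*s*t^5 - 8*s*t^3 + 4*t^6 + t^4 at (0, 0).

The Hessian of f at 0 is [[2, 0], [0, 0]] with rank 1, so corank 1. A Groebner basis of the Jacobian ideal J(f) in C{s,t} is {t^3, s}; counting standard monomials gives mu = 3. Corank 1: A-series; mu = 3 gives A_3.

3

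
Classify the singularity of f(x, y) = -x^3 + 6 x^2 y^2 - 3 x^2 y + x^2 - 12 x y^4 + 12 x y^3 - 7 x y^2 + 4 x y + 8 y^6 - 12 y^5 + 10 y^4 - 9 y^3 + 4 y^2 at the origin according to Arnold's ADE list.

A_{2}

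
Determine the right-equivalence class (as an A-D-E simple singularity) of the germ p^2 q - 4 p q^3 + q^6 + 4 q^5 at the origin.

The Hessian of f at 0 has rank 0. Corank 2; j^3 = p^2*q has shape L^2 M (L != M), so D-series; mu = 7 gives D_7.

D_{7}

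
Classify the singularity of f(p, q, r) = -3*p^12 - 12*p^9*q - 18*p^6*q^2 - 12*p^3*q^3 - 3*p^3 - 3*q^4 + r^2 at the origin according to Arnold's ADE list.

E_{6}

The Hessian of f at 0 has rank 1. Corank 2; j^3 = -3*p^3 is a perfect cube, so E-series; the 4-jet and mu = 6 give E_6.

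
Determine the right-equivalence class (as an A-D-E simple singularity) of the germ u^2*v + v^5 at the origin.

The Hessian of f at 0 has rank 0. Corank 2; j^3 = u^2*v has shape L^2 M (L != M), so D-series; mu = 6 gives D_6.

D_{6}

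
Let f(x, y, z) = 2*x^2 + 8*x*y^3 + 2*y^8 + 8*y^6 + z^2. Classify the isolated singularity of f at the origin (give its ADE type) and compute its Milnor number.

The Hessian of f at 0 has rank 2. Corank 1: A-series; mu = 7 gives A_7.

Type A_{7}, Milnor number mu = 7.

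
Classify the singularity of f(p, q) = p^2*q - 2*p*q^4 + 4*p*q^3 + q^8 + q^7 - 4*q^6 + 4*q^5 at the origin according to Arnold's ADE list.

D9

The Hessian of f at 0 is [[0, 0], [0, 0]] with rank 0, so corank 2. A Groebner basis of the Jacobian ideal J(f) in C{p,q} is {p^2*q^2 + 28*p^2*q/31 - 12*p^2/31 - 160*p*q^2/31 - 272*p*q/31 - 544*q^3/31, 8*p^2*q/31 + p^2/31 + p*q^3 + 34*p*q^2/31 + 64*p*q/31 + 128*q^3/31, -p*q + q^4 - 2*q^3, p^3 - 52*p^2*q/31 + 40*p^2/31 + 368*p*q^2/31 + 576*p*q/31 + 1152*q^3/31}; counting standard monomials gives mu = 9. Corank 2; j^3 = p^2*q has shape L^2 M (L != M), so D-series; mu = 9 gives D_9.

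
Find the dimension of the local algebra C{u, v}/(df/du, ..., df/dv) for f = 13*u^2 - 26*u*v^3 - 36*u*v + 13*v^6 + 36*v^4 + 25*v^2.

The Hessian of f at 0 is [[26, -36], [-36, 50]] with rank 2, so corank 0. A Groebner basis of the Jacobian ideal J(f) in C{u,v} is {u, v}; counting standard monomials gives mu = 1. Corank 0: nondegenerate Morse point, so A_1.

1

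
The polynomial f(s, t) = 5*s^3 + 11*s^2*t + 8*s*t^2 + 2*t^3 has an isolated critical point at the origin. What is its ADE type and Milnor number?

Type D_{4}, Milnor number mu = 4.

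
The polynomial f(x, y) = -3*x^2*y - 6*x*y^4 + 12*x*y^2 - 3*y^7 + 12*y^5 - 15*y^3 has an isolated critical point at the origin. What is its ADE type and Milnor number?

The Hessian of f at 0 has rank 0. Corank 2; j^3 = -3*y*(x^2 - 4*x*y + 5*y^2) splits into three distinct lines over C (the quadratic factor has nonzero discriminant), so D_4.

Type D_{4}, Milnor number mu = 4.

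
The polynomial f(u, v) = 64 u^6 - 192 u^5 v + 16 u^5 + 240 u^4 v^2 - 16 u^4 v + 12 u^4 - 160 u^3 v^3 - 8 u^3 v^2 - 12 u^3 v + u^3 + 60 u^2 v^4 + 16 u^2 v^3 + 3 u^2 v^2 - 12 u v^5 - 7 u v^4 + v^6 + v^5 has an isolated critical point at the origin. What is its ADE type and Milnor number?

The Hessian of f at 0 is [[0, 0], [0, 0]] with rank 0, so corank 2. A Groebner basis of the Jacobian ideal J(f) in C{u,v} is {u^2/16 + u*v^3 + u*v^2/8, u^2/2 + u*v^2 + v^4, u^3, u^2*v - u^2/8 - u*v^2/4}; counting standard monomials gives mu = 8. Corank 2; j^3 = u^3 is a perfect cube, so E-series; the 5-jet and mu = 8 give E_8.

Type E_{8}, Milnor number mu = 8.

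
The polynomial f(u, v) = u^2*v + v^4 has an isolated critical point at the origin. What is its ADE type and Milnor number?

Type D_{5}, Milnor number mu = 5.

The Hessian of f at 0 has rank 0. Corank 2; j^3 = u^2*v has shape L^2 M (L != M), so D-series; mu = 5 gives D_5.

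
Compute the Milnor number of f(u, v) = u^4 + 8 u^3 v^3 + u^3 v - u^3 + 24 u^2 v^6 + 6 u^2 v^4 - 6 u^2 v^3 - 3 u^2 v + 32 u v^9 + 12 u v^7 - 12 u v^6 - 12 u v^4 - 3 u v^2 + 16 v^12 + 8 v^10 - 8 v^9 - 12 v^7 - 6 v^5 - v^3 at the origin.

7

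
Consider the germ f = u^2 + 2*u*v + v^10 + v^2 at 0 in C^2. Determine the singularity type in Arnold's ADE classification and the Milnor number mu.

Type A9, Milnor number mu = 9.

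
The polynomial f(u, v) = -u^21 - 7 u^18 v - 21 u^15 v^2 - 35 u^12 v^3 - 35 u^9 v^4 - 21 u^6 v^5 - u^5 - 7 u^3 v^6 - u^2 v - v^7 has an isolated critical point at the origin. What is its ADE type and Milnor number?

The Hessian of f at 0 is [[0, 0], [0, 0]] with rank 0, so corank 2. A Groebner basis of the Jacobian ideal J(f) in C{u,v} is {u^2/7 + v^6, u^3, u*v}; counting standard monomials gives mu = 8. Corank 2; j^3 = -u^2*v has shape L^2 M (L != M), so D-series; mu = 8 gives D_8.

Type D8, Milnor number mu = 8.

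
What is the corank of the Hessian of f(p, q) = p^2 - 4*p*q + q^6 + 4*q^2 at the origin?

1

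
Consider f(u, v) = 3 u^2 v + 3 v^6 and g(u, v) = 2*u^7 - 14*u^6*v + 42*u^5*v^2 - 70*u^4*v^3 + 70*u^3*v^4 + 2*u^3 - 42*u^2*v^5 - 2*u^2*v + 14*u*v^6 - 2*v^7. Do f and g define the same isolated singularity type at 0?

The Hessian of f at 0 has rank 0. Corank 2; j^3 = 3*u^2*v has shape L^2 M (L != M), so D-series; mu = 7 gives D_7. The Hessian of g at 0 has rank 0. Corank 2; j^3 = 2*u^2*(u - v) has shape L^2 M (L != M), so D-series; mu = 8 gives D_8. f is D_7 but g is D_8, hence not right-equivalent.

No.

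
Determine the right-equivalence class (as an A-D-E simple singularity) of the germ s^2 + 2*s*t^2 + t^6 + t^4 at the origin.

A_{5}

The Hessian of f at 0 is [[2, 0], [0, 0]] with rank 1, so corank 1. A Groebner basis of the Jacobian ideal J(f) in C{s,t} is {s^3, s^2*t, s + t^2}; counting standard monomials gives mu = 5. Corank 1: A-series; mu = 5 gives A_5.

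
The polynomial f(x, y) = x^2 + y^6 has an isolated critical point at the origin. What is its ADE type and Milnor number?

The Hessian of f at 0 has rank 1. Corank 1: A-series; mu = 5 gives A_5.

Type A5, Milnor number mu = 5.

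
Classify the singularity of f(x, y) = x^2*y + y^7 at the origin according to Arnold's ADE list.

D_8

The Hessian of f at 0 has rank 0. Corank 2; j^3 = x^2*y has shape L^2 M (L != M), so D-series; mu = 8 gives D_8.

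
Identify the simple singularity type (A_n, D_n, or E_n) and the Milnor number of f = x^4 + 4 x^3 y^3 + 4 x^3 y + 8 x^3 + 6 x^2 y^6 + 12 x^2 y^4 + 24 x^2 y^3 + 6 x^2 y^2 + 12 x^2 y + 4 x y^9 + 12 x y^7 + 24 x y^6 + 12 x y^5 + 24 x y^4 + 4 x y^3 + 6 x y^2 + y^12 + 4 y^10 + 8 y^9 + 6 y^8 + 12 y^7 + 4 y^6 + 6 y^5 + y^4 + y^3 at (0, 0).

Type E_6, Milnor number mu = 6.

The Hessian of f at 0 is [[0, 0], [0, 0]] with rank 0, so corank 2. A Groebner basis of the Jacobian ideal J(f) in C{x,y} is {y^4, x*y^2 + 2*y^3/3, x^2 + x*y + y^2/4}; counting standard monomials gives mu = 6. Corank 2; j^3 = (2*x + y)^3 is a perfect cube, so E-series; the 4-jet and mu = 6 give E_6.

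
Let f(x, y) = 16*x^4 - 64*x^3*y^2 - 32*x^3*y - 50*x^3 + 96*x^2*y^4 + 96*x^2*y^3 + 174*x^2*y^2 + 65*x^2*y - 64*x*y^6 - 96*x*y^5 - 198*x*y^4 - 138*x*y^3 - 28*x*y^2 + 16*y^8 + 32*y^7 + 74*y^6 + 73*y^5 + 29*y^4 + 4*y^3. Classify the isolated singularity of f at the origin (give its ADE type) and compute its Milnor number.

The Hessian of f at 0 is [[0, 0], [0, 0]] with rank 0, so corank 2. A Groebner basis of the Jacobian ideal J(f) in C{x,y} is {x*y^2 - 250*x*y/617 + 100*y^2/617, -625*x*y/617 + y^3 + 250*y^2/617, x^2 - 2464*x*y/3085 + 492*y^2/3085}; counting standard monomials gives mu = 5. Corank 2; j^3 = -(2*x - y)*(5*x - 2*y)^2 has shape L^2 M (L != M), so D-series; mu = 5 gives D_5.

Type D5, Milnor number mu = 5.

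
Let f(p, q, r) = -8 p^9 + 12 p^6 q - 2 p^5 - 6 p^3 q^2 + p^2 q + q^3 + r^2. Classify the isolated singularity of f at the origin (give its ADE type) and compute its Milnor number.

Type D4, Milnor number mu = 4.

The Hessian of f at 0 has rank 1. Corank 2; j^3 = q*(p^2 + q^2) splits into three distinct lines over C (the quadratic factor has nonzero discriminant), so D_4.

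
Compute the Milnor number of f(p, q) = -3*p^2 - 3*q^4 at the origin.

3

The Hessian of f at 0 has rank 1. Corank 1: A-series; mu = 3 gives A_3.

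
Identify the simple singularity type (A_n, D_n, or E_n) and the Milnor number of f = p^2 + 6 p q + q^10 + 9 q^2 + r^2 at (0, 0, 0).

Type A_{9}, Milnor number mu = 9.

The Hessian of f at 0 has rank 2. Corank 1: A-series; mu = 9 gives A_9.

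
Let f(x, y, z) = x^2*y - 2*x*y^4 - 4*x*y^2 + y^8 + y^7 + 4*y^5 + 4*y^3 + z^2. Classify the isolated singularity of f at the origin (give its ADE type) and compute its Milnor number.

Type D9, Milnor number mu = 9.

The Hessian of f at 0 is [[0, 0, 0], [0, 0, 0], [0, 0, 2]] with rank 1, so corank 2. A Groebner basis of the Jacobian ideal J(f) in C{x,y,z} is {x^2*y^2 - 32*x^2*y - 4*x^2 + 128*x*y^2 + 12*x*y - 128*y^3 - 8*y^2, -8*x^2*y - x^2 + x*y^3 + 32*x*y^2 + 2*x*y - 32*y^3, -x*y + y^4 + 2*y^2, x^3 - 6*x^2*y + 12*x*y^2 - 8*y^3, z}; counting standard monomials gives mu = 9. Corank 2; j^3 = y*(x - 2*y)^2 has shape L^2 M (L != M), so D-series; mu = 9 gives D_9.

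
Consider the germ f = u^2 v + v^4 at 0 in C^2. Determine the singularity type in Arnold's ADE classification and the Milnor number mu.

The Hessian of f at 0 has rank 0. Corank 2; j^3 = u^2*v has shape L^2 M (L != M), so D-series; mu = 5 gives D_5.

Type D5, Milnor number mu = 5.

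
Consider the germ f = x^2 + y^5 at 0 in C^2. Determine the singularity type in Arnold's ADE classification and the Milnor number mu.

Type A_4, Milnor number mu = 4.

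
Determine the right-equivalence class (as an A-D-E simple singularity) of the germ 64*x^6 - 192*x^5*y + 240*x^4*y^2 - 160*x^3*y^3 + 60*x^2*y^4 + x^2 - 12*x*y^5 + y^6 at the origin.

A_{5}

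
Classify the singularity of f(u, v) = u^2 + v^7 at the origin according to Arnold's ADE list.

A_{6}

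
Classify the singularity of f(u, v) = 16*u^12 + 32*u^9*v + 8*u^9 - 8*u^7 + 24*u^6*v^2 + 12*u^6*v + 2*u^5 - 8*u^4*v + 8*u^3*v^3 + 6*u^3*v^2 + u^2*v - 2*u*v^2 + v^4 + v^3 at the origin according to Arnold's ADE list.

D_{5}

The Hessian of f at 0 has rank 0. Corank 2; j^3 = v*(u - v)^2 has shape L^2 M (L != M), so D-series; mu = 5 gives D_5.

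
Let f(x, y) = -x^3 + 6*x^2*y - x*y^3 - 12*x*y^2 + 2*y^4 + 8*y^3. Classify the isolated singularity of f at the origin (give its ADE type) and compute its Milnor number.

The Hessian of f at 0 has rank 0. Corank 2; j^3 = -(x - 2*y)^3 is a perfect cube, so E-series; the 4-jet and mu = 7 give E_7.

Type E_{7}, Milnor number mu = 7.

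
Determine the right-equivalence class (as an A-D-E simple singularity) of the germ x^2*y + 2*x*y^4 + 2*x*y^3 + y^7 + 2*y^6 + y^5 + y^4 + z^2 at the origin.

The Hessian of f at 0 has rank 1. Corank 2; j^3 = x^2*y has shape L^2 M (L != M), so D-series; mu = 5 gives D_5.

D_{5}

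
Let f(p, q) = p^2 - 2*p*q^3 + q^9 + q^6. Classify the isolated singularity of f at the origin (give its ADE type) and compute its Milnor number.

Type A_{8}, Milnor number mu = 8.

The Hessian of f at 0 has rank 1. Corank 1: A-series; mu = 8 gives A_8.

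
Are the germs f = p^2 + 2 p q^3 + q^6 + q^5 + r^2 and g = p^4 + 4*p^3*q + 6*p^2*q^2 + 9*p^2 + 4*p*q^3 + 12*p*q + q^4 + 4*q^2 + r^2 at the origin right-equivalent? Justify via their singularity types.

No.

The Hessian of f at 0 is [[2, 0, 0], [0, 0, 0], [0, 0, 2]] with rank 2, so corank 1. A Groebner basis of the Jacobian ideal J(f) in C{p,q,r} is {p + q^3, p^2, p*q, r}; counting standard monomials gives mu = 4. Corank 1: A-series; mu = 4 gives A_4. The Hessian of g at 0 is [[18, 12, 0], [12, 8, 0], [0, 0, 2]] with rank 2, so corank 1. A Groebner basis of the Jacobian ideal J(g) in C{p,q,r} is {q^3, p + 2*q/3, r}; counting standard monomials gives mu = 3. Corank 1: A-series; mu = 3 gives A_3. f is A_4 but g is A_3, hence not right-equivalent.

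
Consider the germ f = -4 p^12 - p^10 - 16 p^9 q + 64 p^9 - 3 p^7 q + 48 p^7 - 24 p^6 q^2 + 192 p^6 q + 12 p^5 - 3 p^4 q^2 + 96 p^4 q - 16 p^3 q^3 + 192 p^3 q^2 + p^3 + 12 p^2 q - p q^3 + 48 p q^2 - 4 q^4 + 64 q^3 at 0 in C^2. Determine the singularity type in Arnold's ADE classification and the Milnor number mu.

Type E_7, Milnor number mu = 7.

The Hessian of f at 0 is [[0, 0], [0, 0]] with rank 0, so corank 2. A Groebner basis of the Jacobian ideal J(f) in C{p,q} is {p^3 + 12*p^2*q - 384*p^2 - 3072*p*q - 6144*q^2, 12*p^2 + p*q^2 + 96*p*q + 192*q^2, -3*p^2 - 24*p*q + q^3 - 48*q^2}; counting standard monomials gives mu = 7. Corank 2; j^3 = (p + 4*q)^3 is a perfect cube, so E-series; the 4-jet and mu = 7 give E_7.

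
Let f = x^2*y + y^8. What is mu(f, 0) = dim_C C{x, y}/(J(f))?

9

The Hessian of f at 0 has rank 0. Corank 2; j^3 = x^2*y has shape L^2 M (L != M), so D-series; mu = 9 gives D_9.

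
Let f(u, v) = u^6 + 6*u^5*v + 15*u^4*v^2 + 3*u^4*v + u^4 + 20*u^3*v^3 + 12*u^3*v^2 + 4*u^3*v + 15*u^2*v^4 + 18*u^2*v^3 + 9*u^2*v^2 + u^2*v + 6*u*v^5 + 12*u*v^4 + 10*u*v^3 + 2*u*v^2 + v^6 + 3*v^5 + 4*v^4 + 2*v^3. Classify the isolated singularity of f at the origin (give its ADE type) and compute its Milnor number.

The Hessian of f at 0 is [[0, 0], [0, 0]] with rank 0, so corank 2. A Groebner basis of the Jacobian ideal J(f) in C{u,v} is {v^3, u^2 + 2*v^2, u*v + v^2}; counting standard monomials gives mu = 4. Corank 2; j^3 = v*(u^2 + 2*u*v + 2*v^2) splits into three distinct lines over C (the quadratic factor has nonzero discriminant), so D_4.

Type D_4, Milnor number mu = 4.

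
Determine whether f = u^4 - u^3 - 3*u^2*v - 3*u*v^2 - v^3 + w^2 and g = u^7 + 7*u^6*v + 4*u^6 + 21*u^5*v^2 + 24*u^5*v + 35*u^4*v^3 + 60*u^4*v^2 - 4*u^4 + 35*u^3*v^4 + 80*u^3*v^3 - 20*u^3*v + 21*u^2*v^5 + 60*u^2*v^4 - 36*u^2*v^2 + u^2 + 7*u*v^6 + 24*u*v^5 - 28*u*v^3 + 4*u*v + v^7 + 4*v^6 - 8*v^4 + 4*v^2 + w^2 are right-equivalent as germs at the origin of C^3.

No.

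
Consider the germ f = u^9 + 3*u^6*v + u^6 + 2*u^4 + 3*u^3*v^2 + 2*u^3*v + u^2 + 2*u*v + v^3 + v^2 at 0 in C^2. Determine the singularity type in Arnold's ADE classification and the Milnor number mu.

Type A_2, Milnor number mu = 2.

The Hessian of f at 0 is [[2, 2], [2, 2]] with rank 1, so corank 1. A Groebner basis of the Jacobian ideal J(f) in C{u,v} is {v^2, u + v}; counting standard monomials gives mu = 2. Corank 1: A-series; mu = 2 gives A_2.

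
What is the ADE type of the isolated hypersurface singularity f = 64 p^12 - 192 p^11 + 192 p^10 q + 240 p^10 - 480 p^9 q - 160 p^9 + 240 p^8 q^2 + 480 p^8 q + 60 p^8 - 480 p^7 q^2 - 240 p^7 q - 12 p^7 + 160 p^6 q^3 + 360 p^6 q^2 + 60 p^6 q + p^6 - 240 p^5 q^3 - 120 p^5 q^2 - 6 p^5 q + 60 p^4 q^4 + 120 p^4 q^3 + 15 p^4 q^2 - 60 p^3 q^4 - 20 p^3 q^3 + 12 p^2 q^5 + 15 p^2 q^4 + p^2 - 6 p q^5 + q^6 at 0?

The Hessian of f at 0 is [[2, 0], [0, 0]] with rank 1, so corank 1. A Groebner basis of the Jacobian ideal J(f) in C{p,q} is {q^5, p}; counting standard monomials gives mu = 5. Corank 1: A-series; mu = 5 gives A_5.

A_5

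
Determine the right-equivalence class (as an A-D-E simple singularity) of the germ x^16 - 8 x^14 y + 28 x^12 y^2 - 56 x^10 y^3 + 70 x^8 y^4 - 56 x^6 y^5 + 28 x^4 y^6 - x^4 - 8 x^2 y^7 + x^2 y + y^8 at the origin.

The Hessian of f at 0 is [[0, 0], [0, 0]] with rank 0, so corank 2. A Groebner basis of the Jacobian ideal J(f) in C{x,y} is {x^2/8 + y^7, x^3, x*y}; counting standard monomials gives mu = 9. Corank 2; j^3 = x^2*y has shape L^2 M (L != M), so D-series; mu = 9 gives D_9.

D_9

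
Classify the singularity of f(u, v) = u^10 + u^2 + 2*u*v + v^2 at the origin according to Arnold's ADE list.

The Hessian of f at 0 is [[2, 2], [2, 2]] with rank 1, so corank 1. A Groebner basis of the Jacobian ideal J(f) in C{u,v} is {v^9, u + v}; counting standard monomials gives mu = 9. Corank 1: A-series; mu = 9 gives A_9.

A_9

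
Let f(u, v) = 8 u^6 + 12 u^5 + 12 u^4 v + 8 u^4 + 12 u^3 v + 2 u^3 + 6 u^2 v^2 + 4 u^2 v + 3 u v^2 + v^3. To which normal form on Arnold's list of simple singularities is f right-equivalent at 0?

D_{4}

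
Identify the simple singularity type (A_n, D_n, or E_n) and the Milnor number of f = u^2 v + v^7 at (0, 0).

The Hessian of f at 0 is [[0, 0], [0, 0]] with rank 0, so corank 2. A Groebner basis of the Jacobian ideal J(f) in C{u,v} is {u^2/7 + v^6, u^3, u*v}; counting standard monomials gives mu = 8. Corank 2; j^3 = u^2*v has shape L^2 M (L != M), so D-series; mu = 8 gives D_8.

Type D8, Milnor number mu = 8.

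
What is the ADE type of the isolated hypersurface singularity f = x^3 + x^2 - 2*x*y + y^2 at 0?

A2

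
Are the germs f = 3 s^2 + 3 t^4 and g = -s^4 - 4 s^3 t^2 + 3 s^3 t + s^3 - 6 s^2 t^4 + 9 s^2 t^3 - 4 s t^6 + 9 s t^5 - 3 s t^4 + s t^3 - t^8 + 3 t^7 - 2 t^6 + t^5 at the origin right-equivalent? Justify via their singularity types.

The Hessian of f at 0 is [[6, 0], [0, 0]] with rank 1, so corank 1. A Groebner basis of the Jacobian ideal J(f) in C{s,t} is {t^3, s}; counting standard monomials gives mu = 3. Corank 1: A-series; mu = 3 gives A_3. The Hessian of g at 0 is [[0, 0], [0, 0]] with rank 0, so corank 2. A Groebner basis of the Jacobian ideal J(g) in C{s,t} is {-s^2/2 + t^4 - t^3/6, s^3, s^2*t + s^2/6 + t^3/18, 5*s^2/6 + s*t^2 + 5*t^3/18}; counting standard monomials gives mu = 7. Corank 2; j^3 = s^3 is a perfect cube, so E-series; the 4-jet and mu = 7 give E_7. f is A_3 but g is E_7, hence not right-equivalent.

No.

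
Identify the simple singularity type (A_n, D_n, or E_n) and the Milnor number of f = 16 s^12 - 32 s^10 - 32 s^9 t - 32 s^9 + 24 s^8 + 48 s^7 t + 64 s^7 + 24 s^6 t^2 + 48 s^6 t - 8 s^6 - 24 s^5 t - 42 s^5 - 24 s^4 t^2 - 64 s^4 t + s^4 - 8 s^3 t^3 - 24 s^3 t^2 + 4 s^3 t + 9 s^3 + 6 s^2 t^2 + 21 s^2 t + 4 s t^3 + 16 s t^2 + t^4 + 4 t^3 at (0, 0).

The Hessian of f at 0 is [[0, 0], [0, 0]] with rank 0, so corank 2. A Groebner basis of the Jacobian ideal J(f) in C{s,t} is {s*t^2 + 27*s*t/2 + 9*t^2, -81*s*t/4 + t^3 - 27*t^2/2, s^2 + 5*s*t/3 + 2*t^2/3}; counting standard monomials gives mu = 5. Corank 2; j^3 = (s + t)*(3*s + 2*t)^2 has shape L^2 M (L != M), so D-series; mu = 5 gives D_5.

Type D_{5}, Milnor number mu = 5.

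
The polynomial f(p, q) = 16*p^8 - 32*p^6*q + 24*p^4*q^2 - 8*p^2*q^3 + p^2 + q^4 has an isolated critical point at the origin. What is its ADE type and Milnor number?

Type A_3, Milnor number mu = 3.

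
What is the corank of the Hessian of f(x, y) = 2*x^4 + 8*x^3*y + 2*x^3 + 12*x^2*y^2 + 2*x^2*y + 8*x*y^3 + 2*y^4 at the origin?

2

The Hessian at 0 is [[0, 0], [0, 0]] of rank 0; hence corank 2.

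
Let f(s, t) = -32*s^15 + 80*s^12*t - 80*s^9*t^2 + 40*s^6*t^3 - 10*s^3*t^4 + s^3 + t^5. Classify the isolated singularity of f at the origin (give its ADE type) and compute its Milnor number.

Type E_8, Milnor number mu = 8.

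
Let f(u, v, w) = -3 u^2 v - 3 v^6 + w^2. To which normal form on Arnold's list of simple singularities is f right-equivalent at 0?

D7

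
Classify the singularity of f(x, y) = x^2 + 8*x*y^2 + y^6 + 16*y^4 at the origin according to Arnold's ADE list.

A5

The Hessian of f at 0 has rank 1. Corank 1: A-series; mu = 5 gives A_5.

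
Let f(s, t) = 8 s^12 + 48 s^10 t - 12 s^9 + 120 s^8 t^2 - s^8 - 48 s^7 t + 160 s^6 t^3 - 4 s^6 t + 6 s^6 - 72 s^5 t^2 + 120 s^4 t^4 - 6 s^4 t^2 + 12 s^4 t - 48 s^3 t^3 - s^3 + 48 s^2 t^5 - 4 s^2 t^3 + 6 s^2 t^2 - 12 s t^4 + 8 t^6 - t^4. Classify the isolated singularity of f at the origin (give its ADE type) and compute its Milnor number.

The Hessian of f at 0 is [[0, 0], [0, 0]] with rank 0, so corank 2. A Groebner basis of the Jacobian ideal J(f) in C{s,t} is {s^3, s^2*t, -s^2/4 + s*t^2, t^3}; counting standard monomials gives mu = 6. Corank 2; j^3 = -s^3 is a perfect cube, so E-series; the 4-jet and mu = 6 give E_6.

Type E6, Milnor number mu = 6.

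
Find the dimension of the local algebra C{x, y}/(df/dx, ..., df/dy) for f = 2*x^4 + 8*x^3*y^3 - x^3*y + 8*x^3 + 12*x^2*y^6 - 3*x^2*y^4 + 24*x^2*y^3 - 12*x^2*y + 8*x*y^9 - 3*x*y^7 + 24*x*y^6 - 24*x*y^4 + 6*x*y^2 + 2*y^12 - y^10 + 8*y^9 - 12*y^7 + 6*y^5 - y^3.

The Hessian of f at 0 has rank 0. Corank 2; j^3 = (2*x - y)^3 is a perfect cube, so E-series; the 4-jet and mu = 7 give E_7.

7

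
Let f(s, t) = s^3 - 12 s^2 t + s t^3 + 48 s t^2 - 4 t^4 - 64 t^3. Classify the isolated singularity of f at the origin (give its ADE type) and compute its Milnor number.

The Hessian of f at 0 has rank 0. Corank 2; j^3 = (s - 4*t)^3 is a perfect cube, so E-series; the 4-jet and mu = 7 give E_7.

Type E_{7}, Milnor number mu = 7.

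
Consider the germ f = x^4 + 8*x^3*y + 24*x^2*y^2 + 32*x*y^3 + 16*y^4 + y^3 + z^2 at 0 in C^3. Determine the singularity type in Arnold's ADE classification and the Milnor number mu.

The Hessian of f at 0 has rank 1. Corank 2; j^3 = y^3 is a perfect cube, so E-series; the 4-jet and mu = 6 give E_6.

Type E6, Milnor number mu = 6.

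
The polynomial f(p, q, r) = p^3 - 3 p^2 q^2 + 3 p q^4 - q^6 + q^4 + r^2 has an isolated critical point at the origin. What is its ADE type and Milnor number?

The Hessian of f at 0 is [[0, 0, 0], [0, 0, 0], [0, 0, 2]] with rank 1, so corank 2. A Groebner basis of the Jacobian ideal J(f) in C{p,q,r} is {p^3, p^2*q, -p^2/2 + p*q^2, q^3, r}; counting standard monomials gives mu = 6. Corank 2; j^3 = p^3 is a perfect cube, so E-series; the 4-jet and mu = 6 give E_6.

Type E_{6}, Milnor number mu = 6.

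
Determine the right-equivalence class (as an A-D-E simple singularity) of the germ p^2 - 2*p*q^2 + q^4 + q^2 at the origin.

A_{1}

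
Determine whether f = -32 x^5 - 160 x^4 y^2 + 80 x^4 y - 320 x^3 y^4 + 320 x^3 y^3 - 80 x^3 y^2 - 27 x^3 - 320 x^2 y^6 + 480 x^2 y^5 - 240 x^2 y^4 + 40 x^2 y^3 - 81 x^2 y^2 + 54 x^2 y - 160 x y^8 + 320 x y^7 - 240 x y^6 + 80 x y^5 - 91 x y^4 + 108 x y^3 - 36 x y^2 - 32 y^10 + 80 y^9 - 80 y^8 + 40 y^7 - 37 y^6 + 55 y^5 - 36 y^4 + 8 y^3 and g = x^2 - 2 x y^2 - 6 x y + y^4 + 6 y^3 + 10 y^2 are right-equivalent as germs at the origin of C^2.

The Hessian of f at 0 is [[0, 0], [0, 0]] with rank 0, so corank 2. A Groebner basis of the Jacobian ideal J(f) in C{x,y} is {5*x^2/8 + x*y^3 + 5*x*y^2/4 - 5*x*y/6 - 5*y^3/6 + 5*y^2/18, x^2 + 2*x*y^2 - 4*x*y/3 + y^4 - 4*y^3/3 + 4*y^2/9, x^3 + x^2/6 - x*y^2 - 2*x*y/9 + 10*y^3/27 + 2*y^2/27, x^2*y + x^2/12 - 7*x*y^2/6 - x*y/9 + y^3/3 + y^2/27}; counting standard monomials gives mu = 8. Corank 2; j^3 = -(3*x - 2*y)^3 is a perfect cube, so E-series; the 5-jet and mu = 8 give E_8. The Hessian of g at 0 is [[2, -6], [-6, 20]] with rank 2, so corank 0. A Groebner basis of the Jacobian ideal J(g) in C{x,y} is {x, y}; counting standard monomials gives mu = 1. Corank 0: nondegenerate Morse point, so A_1. f is E_8 but g is A_1, hence not right-equivalent.

No.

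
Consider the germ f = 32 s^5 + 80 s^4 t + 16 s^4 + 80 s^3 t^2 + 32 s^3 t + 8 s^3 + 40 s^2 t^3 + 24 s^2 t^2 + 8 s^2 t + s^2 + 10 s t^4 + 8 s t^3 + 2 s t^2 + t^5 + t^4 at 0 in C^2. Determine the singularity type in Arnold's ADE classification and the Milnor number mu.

Type A4, Milnor number mu = 4.

The Hessian of f at 0 is [[2, 0], [0, 0]] with rank 1, so corank 1. A Groebner basis of the Jacobian ideal J(f) in C{s,t} is {-s/4 + t^3 - t^2/4, s^2, s*t + s/4 + t^2/4}; counting standard monomials gives mu = 4. Corank 1: A-series; mu = 4 gives A_4.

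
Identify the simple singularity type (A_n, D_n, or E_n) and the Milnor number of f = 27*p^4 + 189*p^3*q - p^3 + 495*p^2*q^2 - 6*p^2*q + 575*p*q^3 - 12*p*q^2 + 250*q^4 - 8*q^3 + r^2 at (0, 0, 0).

The Hessian of f at 0 has rank 1. Corank 2; j^3 = -(p + 2*q)^3 is a perfect cube, so E-series; the 4-jet and mu = 7 give E_7.

Type E_{7}, Milnor number mu = 7.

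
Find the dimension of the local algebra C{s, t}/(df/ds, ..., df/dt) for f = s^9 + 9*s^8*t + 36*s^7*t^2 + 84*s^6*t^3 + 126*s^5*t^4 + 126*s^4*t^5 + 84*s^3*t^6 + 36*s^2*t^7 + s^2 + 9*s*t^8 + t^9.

8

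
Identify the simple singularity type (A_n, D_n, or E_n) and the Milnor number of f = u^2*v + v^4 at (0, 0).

Type D5, Milnor number mu = 5.

The Hessian of f at 0 is [[0, 0], [0, 0]] with rank 0, so corank 2. A Groebner basis of the Jacobian ideal J(f) in C{u,v} is {u^3, u^2/4 + v^3, u*v}; counting standard monomials gives mu = 5. Corank 2; j^3 = u^2*v has shape L^2 M (L != M), so D-series; mu = 5 gives D_5.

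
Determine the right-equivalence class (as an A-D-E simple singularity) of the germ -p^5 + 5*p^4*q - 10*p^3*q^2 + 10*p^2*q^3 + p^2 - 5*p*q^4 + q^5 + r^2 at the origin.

A_4

The Hessian of f at 0 is [[2, 0, 0], [0, 0, 0], [0, 0, 2]] with rank 2, so corank 1. A Groebner basis of the Jacobian ideal J(f) in C{p,q,r} is {q^4, p, r}; counting standard monomials gives mu = 4. Corank 1: A-series; mu = 4 gives A_4.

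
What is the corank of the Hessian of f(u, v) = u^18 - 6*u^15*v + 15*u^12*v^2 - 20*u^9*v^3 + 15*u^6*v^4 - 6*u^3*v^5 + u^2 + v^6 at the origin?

Hessian at 0 has rank 1.

1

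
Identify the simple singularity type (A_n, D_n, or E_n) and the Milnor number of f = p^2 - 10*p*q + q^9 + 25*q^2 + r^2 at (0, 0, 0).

The Hessian of f at 0 is [[2, -10, 0], [-10, 50, 0], [0, 0, 2]] with rank 2, so corank 1. A Groebner basis of the Jacobian ideal J(f) in C{p,q,r} is {q^8, p - 5*q, r}; counting standard monomials gives mu = 8. Corank 1: A-series; mu = 8 gives A_8.

Type A_{8}, Milnor number mu = 8.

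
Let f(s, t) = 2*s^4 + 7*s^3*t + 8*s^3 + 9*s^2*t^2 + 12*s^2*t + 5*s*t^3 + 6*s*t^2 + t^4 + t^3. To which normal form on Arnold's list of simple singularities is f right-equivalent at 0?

The Hessian of f at 0 is [[0, 0], [0, 0]] with rank 0, so corank 2. A Groebner basis of the Jacobian ideal J(f) in C{s,t} is {768*s^2 + 768*s*t + t^4 + 8*t^3 + 192*t^2, s^3 + 36*s^2 + 36*s*t + t^3/2 + 9*t^2, s^2*t - 40*s^2 - 40*s*t - 2*t^3/3 - 10*t^2, 32*s^2 + s*t^2 + 32*s*t + 5*t^3/6 + 8*t^2}; counting standard monomials gives mu = 7. Corank 2; j^3 = (2*s + t)^3 is a perfect cube, so E-series; the 4-jet and mu = 7 give E_7.

E_7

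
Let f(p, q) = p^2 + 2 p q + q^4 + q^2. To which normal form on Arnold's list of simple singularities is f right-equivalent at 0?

A_3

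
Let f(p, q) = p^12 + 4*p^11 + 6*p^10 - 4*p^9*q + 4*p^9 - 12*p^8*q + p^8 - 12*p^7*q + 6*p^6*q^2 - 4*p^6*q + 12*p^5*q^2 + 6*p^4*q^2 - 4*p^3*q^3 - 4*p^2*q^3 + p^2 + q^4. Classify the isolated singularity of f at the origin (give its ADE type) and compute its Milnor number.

The Hessian of f at 0 is [[2, 0], [0, 0]] with rank 1, so corank 1. A Groebner basis of the Jacobian ideal J(f) in C{p,q} is {q^3, p}; counting standard monomials gives mu = 3. Corank 1: A-series; mu = 3 gives A_3.

Type A3, Milnor number mu = 3.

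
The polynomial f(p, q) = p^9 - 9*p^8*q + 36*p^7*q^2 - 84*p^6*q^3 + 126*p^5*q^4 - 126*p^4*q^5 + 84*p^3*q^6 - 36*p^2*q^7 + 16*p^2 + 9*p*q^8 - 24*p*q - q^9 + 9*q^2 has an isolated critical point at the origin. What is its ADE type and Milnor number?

Type A8, Milnor number mu = 8.

The Hessian of f at 0 has rank 1. Corank 1: A-series; mu = 8 gives A_8.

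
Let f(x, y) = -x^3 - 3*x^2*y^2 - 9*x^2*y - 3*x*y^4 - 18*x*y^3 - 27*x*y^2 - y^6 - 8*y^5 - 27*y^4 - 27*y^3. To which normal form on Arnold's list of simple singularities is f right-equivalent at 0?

E_8

The Hessian of f at 0 has rank 0. Corank 2; j^3 = -(x + 3*y)^3 is a perfect cube, so E-series; the 5-jet and mu = 8 give E_8.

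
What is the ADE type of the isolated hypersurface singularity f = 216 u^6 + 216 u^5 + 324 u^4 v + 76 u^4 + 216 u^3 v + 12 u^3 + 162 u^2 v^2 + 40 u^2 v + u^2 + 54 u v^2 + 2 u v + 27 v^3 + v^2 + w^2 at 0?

The Hessian of f at 0 is [[2, 2, 0], [2, 2, 0], [0, 0, 2]] with rank 2, so corank 1. A Groebner basis of the Jacobian ideal J(f) in C{u,v,w} is {v^2, u + v, w}; counting standard monomials gives mu = 2. Corank 1: A-series; mu = 2 gives A_2.

A_{2}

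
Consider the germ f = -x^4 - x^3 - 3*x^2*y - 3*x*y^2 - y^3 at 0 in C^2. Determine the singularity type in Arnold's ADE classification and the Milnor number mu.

Type E6, Milnor number mu = 6.

The Hessian of f at 0 has rank 0. Corank 2; j^3 = -(x + y)^3 is a perfect cube, so E-series; the 4-jet and mu = 6 give E_6.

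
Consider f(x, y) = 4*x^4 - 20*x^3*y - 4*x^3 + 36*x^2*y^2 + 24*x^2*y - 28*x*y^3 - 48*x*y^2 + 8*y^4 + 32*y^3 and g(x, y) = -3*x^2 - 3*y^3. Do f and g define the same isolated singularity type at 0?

No.

The Hessian of f at 0 has rank 0. Corank 2; j^3 = -4*(x - 2*y)^3 is a perfect cube, so E-series; the 4-jet and mu = 7 give E_7. The Hessian of g at 0 has rank 1. Corank 1: A-series; mu = 2 gives A_2. f is E_7 but g is A_2, hence not right-equivalent.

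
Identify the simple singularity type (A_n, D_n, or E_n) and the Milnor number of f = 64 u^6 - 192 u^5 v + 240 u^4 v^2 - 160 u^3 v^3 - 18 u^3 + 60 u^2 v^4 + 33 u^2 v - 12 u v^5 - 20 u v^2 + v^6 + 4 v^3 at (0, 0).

Type D7, Milnor number mu = 7.

The Hessian of f at 0 has rank 0. Corank 2; j^3 = -(2*u - v)*(3*u - 2*v)^2 has shape L^2 M (L != M), so D-series; mu = 7 gives D_7.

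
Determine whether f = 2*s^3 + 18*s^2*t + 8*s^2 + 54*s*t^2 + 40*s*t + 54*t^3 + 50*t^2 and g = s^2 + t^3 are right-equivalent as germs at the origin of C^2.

Yes.

The Hessian of f at 0 is [[16, 40], [40, 100]] with rank 1, so corank 1. A Groebner basis of the Jacobian ideal J(f) in C{s,t} is {t^2, s + 5*t/2}; counting standard monomials gives mu = 2. Corank 1: A-series; mu = 2 gives A_2. The Hessian of g at 0 is [[2, 0], [0, 0]] with rank 1, so corank 1. A Groebner basis of the Jacobian ideal J(g) in C{s,t} is {t^2, s}; counting standard monomials gives mu = 2. Corank 1: A-series; mu = 2 gives A_2. Both have type A_2, hence right-equivalent.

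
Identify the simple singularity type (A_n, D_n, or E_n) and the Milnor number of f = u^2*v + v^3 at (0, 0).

The Hessian of f at 0 has rank 0. Corank 2; j^3 = v*(u^2 + v^2) splits into three distinct lines over C (the quadratic factor has nonzero discriminant), so D_4.

Type D_{4}, Milnor number mu = 4.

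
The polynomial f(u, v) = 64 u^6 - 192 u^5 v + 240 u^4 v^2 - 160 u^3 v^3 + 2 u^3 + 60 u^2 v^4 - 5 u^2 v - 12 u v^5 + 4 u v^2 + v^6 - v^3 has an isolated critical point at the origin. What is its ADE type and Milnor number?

Type D7, Milnor number mu = 7.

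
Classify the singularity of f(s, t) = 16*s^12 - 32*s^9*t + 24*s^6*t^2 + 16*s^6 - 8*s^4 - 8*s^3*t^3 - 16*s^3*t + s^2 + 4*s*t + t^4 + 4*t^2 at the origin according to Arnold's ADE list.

The Hessian of f at 0 is [[2, 4], [4, 8]] with rank 1, so corank 1. A Groebner basis of the Jacobian ideal J(f) in C{s,t} is {t^3, s + 2*t}; counting standard monomials gives mu = 3. Corank 1: A-series; mu = 3 gives A_3.

A3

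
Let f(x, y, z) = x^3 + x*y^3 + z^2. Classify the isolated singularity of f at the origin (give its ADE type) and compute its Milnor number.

The Hessian of f at 0 has rank 1. Corank 2; j^3 = x^3 is a perfect cube, so E-series; the 4-jet and mu = 7 give E_7.

Type E7, Milnor number mu = 7.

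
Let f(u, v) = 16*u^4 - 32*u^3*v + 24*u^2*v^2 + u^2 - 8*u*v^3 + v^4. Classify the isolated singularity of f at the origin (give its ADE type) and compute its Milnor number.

Type A3, Milnor number mu = 3.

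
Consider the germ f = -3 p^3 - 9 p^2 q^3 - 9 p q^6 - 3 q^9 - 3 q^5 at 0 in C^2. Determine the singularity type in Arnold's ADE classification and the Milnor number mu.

The Hessian of f at 0 is [[0, 0], [0, 0]] with rank 0, so corank 2. A Groebner basis of the Jacobian ideal J(f) in C{p,q} is {p^2/2 + p*q^3, q^4, p^3, p^2*q}; counting standard monomials gives mu = 8. Corank 2; j^3 = -3*p^3 is a perfect cube, so E-series; the 5-jet and mu = 8 give E_8.

Type E_{8}, Milnor number mu = 8.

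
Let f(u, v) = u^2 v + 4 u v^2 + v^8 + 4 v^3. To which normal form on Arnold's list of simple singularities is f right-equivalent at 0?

The Hessian of f at 0 is [[0, 0], [0, 0]] with rank 0, so corank 2. A Groebner basis of the Jacobian ideal J(f) in C{u,v} is {u^2/8 + v^7 - v^2/2, u^3 + 8*v^3, u*v + 2*v^2}; counting standard monomials gives mu = 9. Corank 2; j^3 = v*(u + 2*v)^2 has shape L^2 M (L != M), so D-series; mu = 9 gives D_9.

D_9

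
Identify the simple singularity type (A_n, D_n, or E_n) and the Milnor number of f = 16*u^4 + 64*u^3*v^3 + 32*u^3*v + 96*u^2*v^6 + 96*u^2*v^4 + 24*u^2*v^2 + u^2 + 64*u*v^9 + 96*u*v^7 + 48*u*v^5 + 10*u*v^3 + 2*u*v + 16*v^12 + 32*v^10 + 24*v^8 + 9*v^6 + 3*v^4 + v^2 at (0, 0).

Type A_{3}, Milnor number mu = 3.

The Hessian of f at 0 has rank 1. Corank 1: A-series; mu = 3 gives A_3.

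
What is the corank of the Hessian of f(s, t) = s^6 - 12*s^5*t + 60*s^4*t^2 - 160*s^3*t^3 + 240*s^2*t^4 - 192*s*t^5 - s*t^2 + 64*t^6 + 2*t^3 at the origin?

2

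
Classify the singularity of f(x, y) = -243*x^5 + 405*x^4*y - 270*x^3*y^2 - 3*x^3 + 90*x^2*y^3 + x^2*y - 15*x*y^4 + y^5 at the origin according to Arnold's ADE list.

D6

The Hessian of f at 0 is [[0, 0], [0, 0]] with rank 0, so corank 2. A Groebner basis of the Jacobian ideal J(f) in C{x,y} is {x*y/15 + y^4, x*y^2, x^2 - x*y/3}; counting standard monomials gives mu = 6. Corank 2; j^3 = -x^2*(3*x - y) has shape L^2 M (L != M), so D-series; mu = 6 gives D_6.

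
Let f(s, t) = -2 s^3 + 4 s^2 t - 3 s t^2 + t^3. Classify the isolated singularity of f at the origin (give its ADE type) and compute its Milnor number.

The Hessian of f at 0 has rank 0. Corank 2; j^3 = -(s - t)*(2*s^2 - 2*s*t + t^2) splits into three distinct lines over C (the quadratic factor has nonzero discriminant), so D_4.

Type D4, Milnor number mu = 4.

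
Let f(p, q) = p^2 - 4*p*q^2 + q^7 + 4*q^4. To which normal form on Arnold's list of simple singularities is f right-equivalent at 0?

The Hessian of f at 0 has rank 1. Corank 1: A-series; mu = 6 gives A_6.

A_{6}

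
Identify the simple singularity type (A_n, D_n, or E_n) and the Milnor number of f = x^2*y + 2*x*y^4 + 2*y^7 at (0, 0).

The Hessian of f at 0 has rank 0. Corank 2; j^3 = x^2*y has shape L^2 M (L != M), so D-series; mu = 8 gives D_8.

Type D_8, Milnor number mu = 8.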